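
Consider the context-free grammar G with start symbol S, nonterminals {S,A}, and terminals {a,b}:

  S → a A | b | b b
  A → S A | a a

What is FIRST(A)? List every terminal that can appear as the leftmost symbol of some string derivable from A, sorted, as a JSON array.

Compute FIRST by fixpoint:
round 1:
  A via A→a a: +{a}
  S via S→a A: +{a}
  S via S→b: +{b}
  FIRST(S)={a,b}  FIRST(A)={a}
round 2:
  A via A→S A: +{b}
  FIRST(S)={a,b}  FIRST(A)={a,b}
round 3: (stable)
  FIRST(S)={a,b}  FIRST(A)={a,b}

FIRST(A) = ["a", "b"]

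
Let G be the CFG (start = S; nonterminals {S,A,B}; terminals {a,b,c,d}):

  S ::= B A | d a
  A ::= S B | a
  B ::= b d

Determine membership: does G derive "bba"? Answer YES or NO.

Convert to CNF:
  S -> B A | T1 T2
  A -> S B | a
  B -> T0 T1
  T0 -> b
  T1 -> d
  T2 -> a

Fill CYK table bottom-up:
  [0..0]={T0}  "b"  orig:{}
  [1..1]={T0}  "b"  orig:{}
  [2..2]={A,T2}  "a"  orig:{A}
  [0..1]=∅  "bb"
  [1..2]=∅  "ba"
  [0..2]=∅  "bba"

S ∉ T[0,2] ⇒ NO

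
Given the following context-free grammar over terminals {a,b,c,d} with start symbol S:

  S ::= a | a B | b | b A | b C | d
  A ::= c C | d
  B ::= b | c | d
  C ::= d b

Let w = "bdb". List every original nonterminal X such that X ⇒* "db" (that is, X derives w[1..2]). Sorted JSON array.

CNF form of G:
  S -> T2 A | T2 C | T3 B | a | b | d
  A -> T0 C | d
  B -> b | c | d
  C -> T1 T2
  T0 -> c
  T1 -> d
  T2 -> b
  T3 -> a

Fill CYK table bottom-up — only the sub-triangle for w[1..2]:
  cell(1,1) d: {A,B,S,T1}  orig:{A,B,S}
  cell(2,2) b: {B,S,T2}  orig:{B,S}
  cell(1,2) db: {C}

Original NTs in T[1,2] deriving "db": ["C"]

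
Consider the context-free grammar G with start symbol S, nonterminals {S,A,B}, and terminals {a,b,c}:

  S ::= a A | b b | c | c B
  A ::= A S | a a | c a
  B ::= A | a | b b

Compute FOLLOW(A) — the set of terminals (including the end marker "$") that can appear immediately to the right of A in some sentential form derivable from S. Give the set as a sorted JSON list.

FIRST iteration:
round 1:
  A via A→a a: +{a}
  A via A→c a: +{c}
  B via B→A: +{a,c}
  B via B→b b: +{b}
  S via S→a A: +{a}
  S via S→b b: +{b}
  S via S→c: +{c}
  S: {a,b,c}  A: {a,c}  B: {a,b,c}
round 2: done
  S: {a,b,c}  A: {a,c}  B: {a,b,c}

Compute FOLLOW by fixpoint:
seed FOLLOW(S) with $
[1]
  A→A S: FOLLOW(A) ⊇ FIRST(S) = {a,b,c}; new: +{a,b,c}
  A→A S: FOLLOW(S) ⊇ FOLLOW(A) ⊇ {a,b,c}; new: +{a,b,c}
  S→a A: FOLLOW(A) ⊇ FOLLOW(S) ⊇ {$,a,b,c}; new: +{$}
  S→c B: FOLLOW(B) ⊇ FOLLOW(S) ⊇ {$,a,b,c}; new: +{$,a,b,c}
  FOLLOW[S]={$,a,b,c}  FOLLOW[A]={$,a,b,c}  FOLLOW[B]={$,a,b,c}
[2] — fixpoint
  FOLLOW[S]={$,a,b,c}  FOLLOW[A]={$,a,b,c}  FOLLOW[B]={$,a,b,c}

FOLLOW(A) = ["$", "a", "b", "c"]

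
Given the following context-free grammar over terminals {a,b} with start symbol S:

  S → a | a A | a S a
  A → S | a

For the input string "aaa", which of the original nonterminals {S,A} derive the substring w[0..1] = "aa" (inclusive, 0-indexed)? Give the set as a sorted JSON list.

CNF form of G:
  S -> T0 A | T0 X2 | a
  A -> T0 A | T0 X1 | a
  T0 -> a
  X1 -> S T0
  X2 -> S T0

CYK fill, restricted to cells inside w[0..1]:
  [0..0]={A,S,T0}  "a"  orig:{A,S}
  [1..1]={A,S,T0}  "a"  orig:{A,S}
  [0..1]={A,S,X1,X2}  "aa"  orig:{A,S}

Original NTs in T[0,1] deriving "aa": ["A", "S"]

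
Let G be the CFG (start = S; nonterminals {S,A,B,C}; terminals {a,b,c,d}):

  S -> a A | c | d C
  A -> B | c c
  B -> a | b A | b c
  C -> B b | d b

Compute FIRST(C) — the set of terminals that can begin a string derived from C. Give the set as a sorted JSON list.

Compute FIRST by fixpoint:
[1]
  A via A→c c: +{c}
  B via B→a: +{a}
  B via B→b A: +{b}
  C via C→B b: +{a,b}
  C via C→d b: +{d}
  S via S→a A: +{a}
  S via S→c: +{c}
  S via S→d C: +{d}
  S: {a,c,d}  A: {c}  B: {a,b}  C: {a,b,d}
[2]
  A via A→B: +{a,b}
  S: {a,c,d}  A: {a,b,c}  B: {a,b}  C: {a,b,d}
[3] (stable)
  S: {a,c,d}  A: {a,b,c}  B: {a,b}  C: {a,b,d}

FIRST(C) = ["a", "b", "d"]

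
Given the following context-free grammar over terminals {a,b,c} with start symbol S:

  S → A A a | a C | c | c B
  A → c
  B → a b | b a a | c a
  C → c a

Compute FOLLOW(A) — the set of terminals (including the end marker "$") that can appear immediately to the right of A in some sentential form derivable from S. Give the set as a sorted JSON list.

FIRST sets, iterate to fixpoint:
round 1:
  A via A→c: +{c}
  B via B→a b: +{a}
  B via B→b a a: +{b}
  B via B→c a: +{c}
  C via C→c a: +{c}
  S via S→A A a: +{c}
  S via S→a C: +{a}
  FIRST(S)={a,c}  FIRST(A)={c}  FIRST(B)={a,b,c}  FIRST(C)={c}
round 2: done
  FIRST(S)={a,c}  FIRST(A)={c}  FIRST(B)={a,b,c}  FIRST(C)={c}

Compute FOLLOW by fixpoint:
seed FOLLOW(S) with $
pass 1:
  S→A A a: FOLLOW(A) ⊇ FIRST(A) = {c}; new: +{c}
  S→A A a: FOLLOW(A) ⊇ FIRST(a) = {a}; new: +{a}
  S→a C: FOLLOW(C) ⊇ FOLLOW(S) ⊇ {$}; new: +{$}
  S→c B: FOLLOW(B) ⊇ FOLLOW(S) ⊇ {$}; new: +{$}
  FOLLOW(S)={$}  FOLLOW(A)={a,c}  FOLLOW(B)={$}  FOLLOW(C)={$}
pass 2: — fixpoint
  FOLLOW(S)={$}  FOLLOW(A)={a,c}  FOLLOW(B)={$}  FOLLOW(C)={$}

FOLLOW(A) = ["a", "c"]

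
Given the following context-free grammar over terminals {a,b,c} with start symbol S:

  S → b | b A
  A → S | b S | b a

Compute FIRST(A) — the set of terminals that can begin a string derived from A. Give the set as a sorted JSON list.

FIRST sets, iterate to fixpoint:
[1]
  A via A→b S: +{b}
  S via S→b: +{b}
  FIRST(S)={b}  FIRST(A)={b}
[2] done
  FIRST(S)={b}  FIRST(A)={b}

FIRST(A) = ["b"]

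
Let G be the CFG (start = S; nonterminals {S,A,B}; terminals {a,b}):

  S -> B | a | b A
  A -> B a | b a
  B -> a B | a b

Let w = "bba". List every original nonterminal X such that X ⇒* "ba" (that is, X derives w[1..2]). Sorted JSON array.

CNF form of G:
  S -> T0 B | T0 T1 | T1 A | a
  A -> B T0 | T1 T0
  B -> T0 B | T0 T1
  T0 -> a
  T1 -> b

Fill CYK table bottom-up — only the sub-triangle for w[1..2]:
  cell(1,1) b: {T1}  orig:{}
  cell(2,2) a: {S,T0}  orig:{S}
  cell(1,2) ba: {A}

Original NTs in T[1,2] deriving "ba": ["A"]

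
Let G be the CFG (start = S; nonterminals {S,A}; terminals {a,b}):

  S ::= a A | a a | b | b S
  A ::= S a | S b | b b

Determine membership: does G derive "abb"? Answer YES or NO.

CNF form of G:
  S -> T0 A | T0 T0 | T1 S | b
  A -> S T0 | S T1 | T1 T1
  T0 -> a
  T1 -> b

Fill CYK table bottom-up:
  [0..0]={T0}  "a"  orig:{}
  [1..1]={S,T1}  "b"  orig:{S}
  [2..2]={S,T1}  "b"  orig:{S}
  [0..1]=∅  "ab"
  [1..2]={A,S}  "bb"
  [0..2]={S}  "abb"

S ∈ T[0,2] ⇒ YES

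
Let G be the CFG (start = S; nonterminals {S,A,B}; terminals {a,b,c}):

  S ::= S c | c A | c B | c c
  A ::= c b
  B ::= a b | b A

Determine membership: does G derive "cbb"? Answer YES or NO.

CNF form of G:
  S -> S T0 | T0 A | T0 B | T0 T0
  A -> T0 T1
  B -> T1 A | T2 T1
  T0 -> c
  T1 -> b
  T2 -> a

Fill CYK table bottom-up:
  T[0,0] 'c' = {T0}  orig:{}
  T[1,1] 'b' = {T1}  orig:{}
  T[2,2] 'b' = {T1}  orig:{}
  T[0,1] 'cb' = {A}
  T[1,2] 'bb' = ∅
  T[0,2] 'cbb' = ∅

S ∉ T[0,2] ⇒ NO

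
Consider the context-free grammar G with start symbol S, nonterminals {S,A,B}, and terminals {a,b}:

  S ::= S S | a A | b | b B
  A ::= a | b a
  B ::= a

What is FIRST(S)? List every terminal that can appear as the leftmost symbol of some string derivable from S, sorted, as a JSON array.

FIRST iteration:
[1]
  A via A→a: +{a}
  A via A→b a: +{b}
  B via B→a: +{a}
  S via S→a A: +{a}
  S via S→b: +{b}
  FIRST[S]={a,b}  FIRST[A]={a,b}  FIRST[B]={a}
[2] (stable)
  FIRST[S]={a,b}  FIRST[A]={a,b}  FIRST[B]={a}

FIRST(S) = ["a", "b"]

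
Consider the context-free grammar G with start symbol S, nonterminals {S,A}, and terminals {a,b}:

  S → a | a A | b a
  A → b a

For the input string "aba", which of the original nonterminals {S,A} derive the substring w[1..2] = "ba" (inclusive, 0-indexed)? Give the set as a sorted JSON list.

Convert to CNF:
  S -> T0 T1 | T1 A | a
  A -> T0 T1
  T0 -> b
  T1 -> a

CYK table (by increasing span) — only the sub-triangle for w[1..2]:
  [1..1]={T0}  "b"  orig:{}
  [2..2]={S,T1}  "a"  orig:{S}
  [1..2]={A,S}  "ba"

Original NTs in T[1,2] deriving "ba": ["A", "S"]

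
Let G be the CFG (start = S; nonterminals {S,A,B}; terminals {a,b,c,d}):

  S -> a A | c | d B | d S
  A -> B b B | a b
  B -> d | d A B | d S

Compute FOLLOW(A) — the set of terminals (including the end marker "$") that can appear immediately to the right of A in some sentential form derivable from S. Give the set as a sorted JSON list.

FIRST iteration:
pass 1:
  A via A→a b: +{a}
  B via B→d: +{d}
  S via S→a A: +{a}
  S via S→c: +{c}
  S via S→d B: +{d}
  FIRST(S)={a,c,d}  FIRST(A)={a}  FIRST(B)={d}
pass 2:
  A via A→B b B: +{d}
  FIRST(S)={a,c,d}  FIRST(A)={a,d}  FIRST(B)={d}
pass 3: done
  FIRST(S)={a,c,d}  FIRST(A)={a,d}  FIRST(B)={d}

Compute FOLLOW by fixpoint:
seed FOLLOW(S) with $
iter 1:
  A→B b B: FOLLOW(B) ⊇ FIRST(b) = {b}; new: +{b}
  B→d A B: FOLLOW(A) ⊇ FIRST(B) = {d}; new: +{d}
  B→d S: FOLLOW(S) ⊇ FOLLOW(B) ⊇ {b}; new: +{b}
  S→a A: FOLLOW(A) ⊇ FOLLOW(S) ⊇ {$,b}; new: +{$,b}
  S→d B: FOLLOW(B) ⊇ FOLLOW(S) ⊇ {$,b}; new: +{$}
  S: {$,b}  A: {$,b,d}  B: {$,b}
iter 2:
  A→B b B: FOLLOW(B) ⊇ FOLLOW(A) ⊇ {$,b,d}; new: +{d}
  B→d S: FOLLOW(S) ⊇ FOLLOW(B) ⊇ {$,b,d}; new: +{d}
  S: {$,b,d}  A: {$,b,d}  B: {$,b,d}
iter 3: (stable)
  S: {$,b,d}  A: {$,b,d}  B: {$,b,d}

FOLLOW(A) = ["$", "b", "d"]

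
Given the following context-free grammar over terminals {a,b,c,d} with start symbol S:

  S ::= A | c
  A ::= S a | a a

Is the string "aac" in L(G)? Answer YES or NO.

Convert to CNF:
  S -> S T0 | T0 T0 | c
  A -> S T0 | T0 T0
  T0 -> a

CYK table (by increasing span):
  T[0,0] 'a' = {T0}  orig:{}
  T[1,1] 'a' = {T0}  orig:{}
  T[2,2] 'c' = {S}
  T[0,1] 'aa' = {A,S}
  T[1,2] 'ac' = ∅
  T[0,2] 'aac' = ∅

S ∉ T[0,2] ⇒ NO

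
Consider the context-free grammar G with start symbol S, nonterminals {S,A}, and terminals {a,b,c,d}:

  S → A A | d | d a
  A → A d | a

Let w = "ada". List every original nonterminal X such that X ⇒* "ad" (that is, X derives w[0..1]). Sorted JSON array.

CNF form of G:
  S -> A A | T0 T1 | d
  A -> A T0 | a
  T0 -> d
  T1 -> a

CYK table (by increasing span), restricted to cells inside w[0..1]:
  T[0,0] 'a' = {A,T1}  orig:{A}
  T[1,1] 'd' = {S,T0}  orig:{S}
  T[0,1] 'ad' = {A}

Original NTs in T[0,1] deriving "ad": ["A"]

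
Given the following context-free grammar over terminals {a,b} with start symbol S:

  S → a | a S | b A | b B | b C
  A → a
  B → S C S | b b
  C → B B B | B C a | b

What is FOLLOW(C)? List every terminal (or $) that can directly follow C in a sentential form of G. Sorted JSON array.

Compute FIRST by fixpoint:
pass 1:
  A via A→a: +{a}
  B via B→b b: +{b}
  C via C→B B B: +{b}
  S via S→a: +{a}
  S via S→b A: +{b}
  FIRST(S)={a,b}  FIRST(A)={a}  FIRST(B)={b}  FIRST(C)={b}
pass 2:
  B via B→S C S: +{a}
  C via C→B B B: +{a}
  FIRST(S)={a,b}  FIRST(A)={a}  FIRST(B)={a,b}  FIRST(C)={a,b}
pass 3: (stable)
  FIRST(S)={a,b}  FIRST(A)={a}  FIRST(B)={a,b}  FIRST(C)={a,b}

FOLLOW sets:
initialize: $ ∈ FOLLOW(S)
[1]
  B→S C S: FOLLOW(S) ⊇ FIRST(C) = {a,b}; new: +{a,b}
  B→S C S: FOLLOW(C) ⊇ FIRST(S) = {a,b}; new: +{a,b}
  C→B B B: FOLLOW(B) ⊇ FIRST(B) = {a,b}; new: +{a,b}
  S→b A: FOLLOW(A) ⊇ FOLLOW(S) ⊇ {$,a,b}; new: +{$,a,b}
  S→b B: FOLLOW(B) ⊇ FOLLOW(S) ⊇ {$,a,b}; new: +{$}
  S→b C: FOLLOW(C) ⊇ FOLLOW(S) ⊇ {$,a,b}; new: +{$}
  FOLLOW[S]={$,a,b}  FOLLOW[A]={$,a,b}  FOLLOW[B]={$,a,b}  FOLLOW[C]={$,a,b}
[2] done
  FOLLOW[S]={$,a,b}  FOLLOW[A]={$,a,b}  FOLLOW[B]={$,a,b}  FOLLOW[C]={$,a,b}

FOLLOW(C) = ["$", "a", "b"]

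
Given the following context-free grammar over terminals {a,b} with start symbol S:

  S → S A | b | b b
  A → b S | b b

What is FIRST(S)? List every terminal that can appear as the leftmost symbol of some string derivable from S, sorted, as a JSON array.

FIRST iteration:
round 1:
  A via A→b S: +{b}
  S via S→b: +{b}
  S: {b}  A: {b}
round 2: done
  S: {b}  A: {b}

FIRST(S) = ["b"]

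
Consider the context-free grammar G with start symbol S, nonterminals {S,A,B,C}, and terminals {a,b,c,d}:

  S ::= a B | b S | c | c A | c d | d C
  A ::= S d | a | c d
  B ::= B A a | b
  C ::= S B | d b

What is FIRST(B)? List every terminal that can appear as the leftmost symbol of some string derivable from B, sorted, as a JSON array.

FIRST iteration:
iter 1:
  A via A→a: +{a}
  A via A→c d: +{c}
  B via B→b: +{b}
  C via C→d b: +{d}
  S via S→a B: +{a}
  S via S→b S: +{b}
  S via S→c: +{c}
  S via S→d C: +{d}
  FIRST[S]={a,b,c,d}  FIRST[A]={a,c}  FIRST[B]={b}  FIRST[C]={d}
iter 2:
  A via A→S d: +{b,d}
  C via C→S B: +{a,b,c}
  FIRST[S]={a,b,c,d}  FIRST[A]={a,b,c,d}  FIRST[B]={b}  FIRST[C]={a,b,c,d}
iter 3: (no change)
  FIRST[S]={a,b,c,d}  FIRST[A]={a,b,c,d}  FIRST[B]={b}  FIRST[C]={a,b,c,d}

FIRST(B) = ["b"]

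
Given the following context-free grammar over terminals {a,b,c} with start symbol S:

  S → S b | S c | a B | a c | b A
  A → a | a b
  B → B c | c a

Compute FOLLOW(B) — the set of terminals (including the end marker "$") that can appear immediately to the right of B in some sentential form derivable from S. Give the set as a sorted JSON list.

FIRST iteration:
iter 1:
  A via A→a: +{a}
  B via B→c a: +{c}
  S via S→a B: +{a}
  S via S→b A: +{b}
  S: {a,b}  A: {a}  B: {c}
iter 2: (no change)
  S: {a,b}  A: {a}  B: {c}

FOLLOW iteration:
seed FOLLOW(S) with $
iter 1:
  B→B c: FOLLOW(B) ⊇ FIRST(c) = {c}; new: +{c}
  S→S b: FOLLOW(S) ⊇ FIRST(b) = {b}; new: +{b}
  S→S c: FOLLOW(S) ⊇ FIRST(c) = {c}; new: +{c}
  S→a B: FOLLOW(B) ⊇ FOLLOW(S) ⊇ {$,b,c}; new: +{$,b}
  S→b A: FOLLOW(A) ⊇ FOLLOW(S) ⊇ {$,b,c}; new: +{$,b,c}
  S: {$,b,c}  A: {$,b,c}  B: {$,b,c}
iter 2: done
  S: {$,b,c}  A: {$,b,c}  B: {$,b,c}

FOLLOW(B) = ["$", "b", "c"]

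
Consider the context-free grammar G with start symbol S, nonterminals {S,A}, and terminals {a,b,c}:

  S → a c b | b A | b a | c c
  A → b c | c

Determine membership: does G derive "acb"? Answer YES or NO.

CNF form of G:
  S -> T0 A | T0 T2 | T1 T1 | T2 X3
  A -> T0 T1 | c
  T0 -> b
  T1 -> c
  T2 -> a
  X3 -> T1 T0

Fill CYK table bottom-up:
  T[0,0] 'a' = {T2}  orig:{}
  T[1,1] 'c' = {A,T1}  orig:{A}
  T[2,2] 'b' = {T0}  orig:{}
  T[0,1] 'ac' = ∅
  T[1,2] 'cb' = {X3}  orig:{}
  T[0,2] 'acb' = {S}

S ∈ T[0,2] ⇒ YES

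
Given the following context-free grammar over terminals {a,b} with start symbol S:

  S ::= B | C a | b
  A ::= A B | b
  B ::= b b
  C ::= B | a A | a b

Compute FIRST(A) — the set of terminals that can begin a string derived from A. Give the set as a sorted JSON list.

FIRST iteration:
pass 1:
  A via A→b: +{b}
  B via B→b b: +{b}
  C via C→B: +{b}
  C via C→a A: +{a}
  S via S→B: +{b}
  S via S→C a: +{a}
  FIRST[S]={a,b}  FIRST[A]={b}  FIRST[B]={b}  FIRST[C]={a,b}
pass 2: — fixpoint
  FIRST[S]={a,b}  FIRST[A]={b}  FIRST[B]={b}  FIRST[C]={a,b}

FIRST(A) = ["b"]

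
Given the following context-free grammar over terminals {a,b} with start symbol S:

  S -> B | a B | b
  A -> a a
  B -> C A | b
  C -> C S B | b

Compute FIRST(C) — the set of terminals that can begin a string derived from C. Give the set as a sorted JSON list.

Compute FIRST by fixpoint:
[1]
  A via A→a a: +{a}
  B via B→b: +{b}
  C via C→b: +{b}
  S via S→B: +{b}
  S via S→a B: +{a}
  FIRST[S]={a,b}  FIRST[A]={a}  FIRST[B]={b}  FIRST[C]={b}
[2] — fixpoint
  FIRST[S]={a,b}  FIRST[A]={a}  FIRST[B]={b}  FIRST[C]={b}

FIRST(C) = ["b"]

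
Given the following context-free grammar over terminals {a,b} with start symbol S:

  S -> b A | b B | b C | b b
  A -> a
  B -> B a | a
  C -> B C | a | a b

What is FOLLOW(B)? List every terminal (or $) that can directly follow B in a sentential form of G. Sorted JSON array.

FIRST sets, iterate to fixpoint:
round 1:
  A via A→a: +{a}
  B via B→a: +{a}
  C via C→B C: +{a}
  S via S→b A: +{b}
  S: {b}  A: {a}  B: {a}  C: {a}
round 2: (no change)
  S: {b}  A: {a}  B: {a}  C: {a}

FOLLOW iteration:
initialize: $ ∈ FOLLOW(S)
iter 1:
  B→B a: FOLLOW(B) ⊇ FIRST(a) = {a}; new: +{a}
  S→b A: FOLLOW(A) ⊇ FOLLOW(S) ⊇ {$}; new: +{$}
  S→b B: FOLLOW(B) ⊇ FOLLOW(S) ⊇ {$}; new: +{$}
  S→b C: FOLLOW(C) ⊇ FOLLOW(S) ⊇ {$}; new: +{$}
  FOLLOW[S]={$}  FOLLOW[A]={$}  FOLLOW[B]={$,a}  FOLLOW[C]={$}
iter 2: (stable)
  FOLLOW[S]={$}  FOLLOW[A]={$}  FOLLOW[B]={$,a}  FOLLOW[C]={$}

FOLLOW(B) = ["$", "a"]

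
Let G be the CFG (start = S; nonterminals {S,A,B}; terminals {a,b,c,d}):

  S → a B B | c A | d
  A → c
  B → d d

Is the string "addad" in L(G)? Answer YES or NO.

Convert to CNF:
  S -> T1 X3 | T2 A | d
  A -> c
  B -> T0 T0
  T0 -> d
  T1 -> a
  T2 -> c
  X3 -> B B

Fill CYK table bottom-up:
  [0..0]={T1}  "a"  orig:{}
  [1..1]={S,T0}  "d"  orig:{S}
  [2..2]={S,T0}  "d"  orig:{S}
  [3..3]={T1}  "a"  orig:{}
  [4..4]={S,T0}  "d"  orig:{S}
  [0..1]=∅  "ad"
  [1..2]={B}  "dd"
  [2..3]=∅  "da"
  [3..4]=∅  "ad"
  [0..2]=∅  "add"
  [1..3]=∅  "dda"
  [2..4]=∅  "dad"
  [0..3]=∅  "adda"
  [1..4]=∅  "ddad"
  [0..4]=∅  "addad"

S ∉ T[0,4] ⇒ NO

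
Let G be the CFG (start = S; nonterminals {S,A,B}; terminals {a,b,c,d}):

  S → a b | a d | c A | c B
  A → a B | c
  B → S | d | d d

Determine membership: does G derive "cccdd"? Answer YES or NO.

CNF form of G:
  S -> T0 T1 | T0 T2 | T3 A | T3 B
  A -> T0 B | c
  B -> T0 T1 | T0 T2 | T2 T2 | T3 A | T3 B | d
  T0 -> a
  T1 -> b
  T2 -> d
  T3 -> c

CYK table (by increasing span):
  [0..0]={A,T3}  "c"  orig:{A}
  [1..1]={A,T3}  "c"  orig:{A}
  [2..2]={A,T3}  "c"  orig:{A}
  [3..3]={B,T2}  "d"  orig:{B}
  [4..4]={B,T2}  "d"  orig:{B}
  [0..1]={B,S}  "cc"
  [1..2]={B,S}  "cc"
  [2..3]={B,S}  "cd"
  [3..4]={B}  "dd"
  [0..2]={B,S}  "ccc"
  [1..3]={B,S}  "ccd"
  [2..4]={B,S}  "cdd"
  [0..3]={B,S}  "cccd"
  [1..4]={B,S}  "ccdd"
  [0..4]={B,S}  "cccdd"

S ∈ T[0,4] ⇒ YES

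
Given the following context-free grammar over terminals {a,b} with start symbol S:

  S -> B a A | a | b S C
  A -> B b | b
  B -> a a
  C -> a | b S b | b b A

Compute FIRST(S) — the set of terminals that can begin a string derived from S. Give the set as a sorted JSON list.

FIRST sets, iterate to fixpoint:
iter 1:
  A via A→b: +{b}
  B via B→a a: +{a}
  C via C→a: +{a}
  C via C→b S b: +{b}
  S via S→B a A: +{a}
  S via S→b S C: +{b}
  FIRST[S]={a,b}  FIRST[A]={b}  FIRST[B]={a}  FIRST[C]={a,b}
iter 2:
  A via A→B b: +{a}
  FIRST[S]={a,b}  FIRST[A]={a,b}  FIRST[B]={a}  FIRST[C]={a,b}
iter 3: (stable)
  FIRST[S]={a,b}  FIRST[A]={a,b}  FIRST[B]={a}  FIRST[C]={a,b}

FIRST(S) = ["a", "b"]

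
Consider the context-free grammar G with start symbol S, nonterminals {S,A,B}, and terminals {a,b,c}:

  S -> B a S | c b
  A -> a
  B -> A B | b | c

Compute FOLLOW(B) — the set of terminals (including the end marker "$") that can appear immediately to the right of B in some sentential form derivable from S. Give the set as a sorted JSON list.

Compute FIRST by fixpoint:
[1]
  A via A→a: +{a}
  B via B→A B: +{a}
  B via B→b: +{b}
  B via B→c: +{c}
  S via S→B a S: +{a,b,c}
  FIRST(S)={a,b,c}  FIRST(A)={a}  FIRST(B)={a,b,c}
[2] done
  FIRST(S)={a,b,c}  FIRST(A)={a}  FIRST(B)={a,b,c}

Compute FOLLOW by fixpoint:
seed FOLLOW(S) with $
[1]
  B→A B: FOLLOW(A) ⊇ FIRST(B) = {a,b,c}; new: +{a,b,c}
  S→B a S: FOLLOW(B) ⊇ FIRST(a) = {a}; new: +{a}
  FOLLOW(S)={$}  FOLLOW(A)={a,b,c}  FOLLOW(B)={a}
[2] (no change)
  FOLLOW(S)={$}  FOLLOW(A)={a,b,c}  FOLLOW(B)={a}

FOLLOW(B) = ["a"]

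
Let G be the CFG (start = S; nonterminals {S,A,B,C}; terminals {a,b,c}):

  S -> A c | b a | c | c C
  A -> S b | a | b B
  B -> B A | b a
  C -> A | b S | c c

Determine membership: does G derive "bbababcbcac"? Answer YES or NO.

Convert to CNF:
  S -> A T2 | T0 T1 | T2 C | c
  A -> S T0 | T0 B | a
  B -> B A | T0 T1
  C -> S T0 | T0 B | T0 S | T2 T2 | a
  T0 -> b
  T1 -> a
  T2 -> c

CYK fill:
  T[0,0] 'b' = {T0}  orig:{}
  T[1,1] 'b' = {T0}  orig:{}
  T[2,2] 'a' = {A,C,T1}  orig:{A,C}
  T[3,3] 'b' = {T0}  orig:{}
  T[4,4] 'a' = {A,C,T1}  orig:{A,C}
  T[5,5] 'b' = {T0}  orig:{}
  T[6,6] 'c' = {S,T2}  orig:{S}
  T[7,7] 'b' = {T0}  orig:{}
  T[8,8] 'c' = {S,T2}  orig:{S}
  T[9,9] 'a' = {A,C,T1}  orig:{A,C}
  T[10,10] 'c' = {S,T2}  orig:{S}
  T[0,1] 'bb' = ∅
  T[1,2] 'ba' = {B,S}
  T[2,3] 'ab' = ∅
  T[3,4] 'ba' = {B,S}
  T[4,5] 'ab' = ∅
  T[5,6] 'bc' = {C}
  T[6,7] 'cb' = {A,C}
  T[7,8] 'bc' = {C}
  T[8,9] 'ca' = {S}
  T[9,10] 'ac' = {S}
  T[0,2] 'bba' = {A,C}
  T[1,3] 'bab' = {A,C}
  T[2,4] 'aba' = ∅
  T[3,5] 'bab' = {A,C}
  T[4,6] 'abc' = ∅
  T[5,7] 'bcb' = ∅
  T[6,8] 'cbc' = {S}
  T[7,9] 'bca' = {C}
  T[8,10] 'cac' = ∅
  T[0,3] 'bbab' = ∅
  T[1,4] 'baba' = ∅
  T[2,5] 'abab' = ∅
  T[3,6] 'babc' = {S}
  T[4,7] 'abcb' = ∅
  T[5,8] 'bcbc' = {C}
  T[6,9] 'cbca' = {S}
  T[7,10] 'bcac' = ∅
  T[0,4] 'bbaba' = ∅
  T[1,5] 'babab' = {B}
  T[2,6] 'ababc' = ∅
  T[3,7] 'babcb' = {A,C}
  T[4,8] 'abcbc' = ∅
  T[5,9] 'bcbca' = {C}
  T[6,10] 'cbcac' = ∅
  T[0,5] 'bbabab' = {A,C}
  T[1,6] 'bababc' = ∅
  T[2,7] 'ababcb' = ∅
  T[3,8] 'babcbc' = {S}
  T[4,9] 'abcbca' = ∅
  T[5,10] 'bcbcac' = ∅
  T[0,6] 'bbababc' = {S}
  T[1,7] 'bababcb' = {B}
  T[2,8] 'ababcbc' = ∅
  T[3,9] 'babcbca' = ∅
  T[4,10] 'abcbcac' = ∅
  T[0,7] 'bbababcb' = {A,C}
  T[1,8] 'bababcbc' = ∅
  T[2,9] 'ababcbca' = ∅
  T[3,10] 'babcbcac' = ∅
  T[0,8] 'bbababcbc' = {S}
  T[1,9] 'bababcbca' = ∅
  T[2,10] 'ababcbcac' = ∅
  T[0,9] 'bbababcbca' = ∅
  T[1,10] 'bababcbcac' = ∅
  T[0,10] 'bbababcbcac' = ∅

S ∉ T[0,10] ⇒ NO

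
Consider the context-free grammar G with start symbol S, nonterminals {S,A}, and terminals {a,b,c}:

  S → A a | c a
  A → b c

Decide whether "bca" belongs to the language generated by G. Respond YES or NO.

Convert to CNF:
  S -> A T2 | T1 T2
  A -> T0 T1
  T0 -> b
  T1 -> c
  T2 -> a

Fill CYK table bottom-up:
  cell(0,0) b: {T0}  orig:{}
  cell(1,1) c: {T1}  orig:{}
  cell(2,2) a: {T2}  orig:{}
  cell(0,1) bc: {A}
  cell(1,2) ca: {S}
  cell(0,2) bca: {S}

S ∈ T[0,2] ⇒ YES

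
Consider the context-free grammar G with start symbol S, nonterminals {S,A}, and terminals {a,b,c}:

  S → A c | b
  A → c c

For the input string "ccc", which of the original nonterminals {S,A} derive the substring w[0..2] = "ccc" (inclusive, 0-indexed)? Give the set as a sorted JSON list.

Convert to CNF:
  S -> A T0 | b
  A -> T0 T0
  T0 -> c

CYK fill — only the sub-triangle for w[0..2]:
  cell(0,0) c: {T0}  orig:{}
  cell(1,1) c: {T0}  orig:{}
  cell(2,2) c: {T0}  orig:{}
  cell(0,1) cc: {A}
  cell(1,2) cc: {A}
  cell(0,2) ccc: {S}

Original NTs in T[0,2] deriving "ccc": ["S"]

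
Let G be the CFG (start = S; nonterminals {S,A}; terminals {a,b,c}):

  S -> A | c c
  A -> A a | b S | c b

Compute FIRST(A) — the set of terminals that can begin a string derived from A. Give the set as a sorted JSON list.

FIRST sets, iterate to fixpoint:
[1]
  A via A→b S: +{b}
  A via A→c b: +{c}
  S via S→A: +{b,c}
  FIRST(S)={b,c}  FIRST(A)={b,c}
[2] — fixpoint
  FIRST(S)={b,c}  FIRST(A)={b,c}

FIRST(A) = ["b", "c"]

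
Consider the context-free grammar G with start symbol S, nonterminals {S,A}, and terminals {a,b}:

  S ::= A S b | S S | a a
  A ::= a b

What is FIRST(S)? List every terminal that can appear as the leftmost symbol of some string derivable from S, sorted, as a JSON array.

FIRST sets, iterate to fixpoint:
[1]
  A via A→a b: +{a}
  S via S→A S b: +{a}
  S: {a}  A: {a}
[2] (stable)
  S: {a}  A: {a}

FIRST(S) = ["a"]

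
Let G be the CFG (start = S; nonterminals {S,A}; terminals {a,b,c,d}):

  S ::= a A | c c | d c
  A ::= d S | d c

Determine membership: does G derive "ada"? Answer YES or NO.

Convert to CNF:
  S -> T0 T1 | T1 T1 | T2 A
  A -> T0 S | T0 T1
  T0 -> d
  T1 -> c
  T2 -> a

Fill CYK table bottom-up:
  T[0,0] 'a' = {T2}  orig:{}
  T[1,1] 'd' = {T0}  orig:{}
  T[2,2] 'a' = {T2}  orig:{}
  T[0,1] 'ad' = ∅
  T[1,2] 'da' = ∅
  T[0,2] 'ada' = ∅

S ∉ T[0,2] ⇒ NO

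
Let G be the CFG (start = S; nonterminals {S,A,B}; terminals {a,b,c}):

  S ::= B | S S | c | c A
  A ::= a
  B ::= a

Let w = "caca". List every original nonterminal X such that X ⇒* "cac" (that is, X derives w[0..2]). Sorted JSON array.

CNF form of G:
  S -> S S | T0 A | a | c
  A -> a
  B -> a
  T0 -> c

Fill CYK table bottom-up — only the sub-triangle for w[0..2]:
  cell(0,0) c: {S,T0}  orig:{S}
  cell(1,1) a: {A,B,S}
  cell(2,2) c: {S,T0}  orig:{S}
  cell(0,1) ca: {S}
  cell(1,2) ac: {S}
  cell(0,2) cac: {S}

Original NTs in T[0,2] deriving "cac": ["S"]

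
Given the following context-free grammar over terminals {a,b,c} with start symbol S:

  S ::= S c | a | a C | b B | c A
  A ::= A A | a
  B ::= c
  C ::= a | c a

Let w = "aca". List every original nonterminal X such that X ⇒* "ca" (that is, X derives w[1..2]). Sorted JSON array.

Convert to CNF:
  S -> S T0 | T0 A | T1 C | T2 B | a
  A -> A A | a
  B -> c
  C -> T0 T1 | a
  T0 -> c
  T1 -> a
  T2 -> b

CYK table (by increasing span) (cells [i..j] with 1 ≤ i ≤ j ≤ 2 only):
  [1..1]={B,T0}  "c"  orig:{B}
  [2..2]={A,C,S,T1}  "a"  orig:{A,C,S}
  [1..2]={C,S}  "ca"

Original NTs in T[1,2] deriving "ca": ["C", "S"]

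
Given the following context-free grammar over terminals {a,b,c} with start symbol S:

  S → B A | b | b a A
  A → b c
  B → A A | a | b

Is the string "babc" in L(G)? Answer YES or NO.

Convert to CNF:
  S -> B A | T0 X3 | b
  A -> T0 T1
  B -> A A | a | b
  T0 -> b
  T1 -> c
  T2 -> a
  X3 -> T2 A

CYK table (by increasing span):
  T[0,0] 'b' = {B,S,T0}  orig:{B,S}
  T[1,1] 'a' = {B,T2}  orig:{B}
  T[2,2] 'b' = {B,S,T0}  orig:{B,S}
  T[3,3] 'c' = {T1}  orig:{}
  T[0,1] 'ba' = ∅
  T[1,2] 'ab' = ∅
  T[2,3] 'bc' = {A}
  T[0,2] 'bab' = ∅
  T[1,3] 'abc' = {S,X3}  orig:{S}
  T[0,3] 'babc' = {S}

S ∈ T[0,3] ⇒ YES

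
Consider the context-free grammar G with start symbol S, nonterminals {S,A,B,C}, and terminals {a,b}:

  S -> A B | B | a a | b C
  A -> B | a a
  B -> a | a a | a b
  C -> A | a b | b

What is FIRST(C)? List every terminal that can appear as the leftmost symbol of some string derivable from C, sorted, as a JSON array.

Compute FIRST by fixpoint:
iter 1:
  A via A→a a: +{a}
  B via B→a: +{a}
  C via C→A: +{a}
  C via C→b: +{b}
  S via S→A B: +{a}
  S via S→b C: +{b}
  S: {a,b}  A: {a}  B: {a}  C: {a,b}
iter 2: — fixpoint
  S: {a,b}  A: {a}  B: {a}  C: {a,b}

FIRST(C) = ["a", "b"]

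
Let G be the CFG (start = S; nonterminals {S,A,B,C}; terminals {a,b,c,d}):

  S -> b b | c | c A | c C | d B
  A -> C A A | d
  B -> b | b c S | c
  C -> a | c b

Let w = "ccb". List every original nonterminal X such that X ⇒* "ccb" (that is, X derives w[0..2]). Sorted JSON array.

CNF form of G:
  S -> T0 T0 | T1 A | T1 C | T2 B | c
  A -> C X3 | d
  B -> T0 X4 | b | c
  C -> T1 T0 | a
  T0 -> b
  T1 -> c
  T2 -> d
  X3 -> A A
  X4 -> T1 S

CYK table (by increasing span), restricted to cells inside w[0..2]:
  [0..0]={B,S,T1}  "c"  orig:{B,S}
  [1..1]={B,S,T1}  "c"  orig:{B,S}
  [2..2]={B,T0}  "b"  orig:{B}
  [0..1]={X4}  "cc"  orig:{}
  [1..2]={C}  "cb"
  [0..2]={S}  "ccb"

Original NTs in T[0,2] deriving "ccb": ["S"]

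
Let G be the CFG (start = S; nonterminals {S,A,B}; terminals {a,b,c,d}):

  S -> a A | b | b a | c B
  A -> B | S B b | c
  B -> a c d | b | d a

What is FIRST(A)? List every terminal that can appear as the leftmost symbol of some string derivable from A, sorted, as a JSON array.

FIRST iteration:
iter 1:
  A via A→c: +{c}
  B via B→a c d: +{a}
  B via B→b: +{b}
  B via B→d a: +{d}
  S via S→a A: +{a}
  S via S→b: +{b}
  S via S→c B: +{c}
  FIRST[S]={a,b,c}  FIRST[A]={c}  FIRST[B]={a,b,d}
iter 2:
  A via A→B: +{a,b,d}
  FIRST[S]={a,b,c}  FIRST[A]={a,b,c,d}  FIRST[B]={a,b,d}
iter 3: (stable)
  FIRST[S]={a,b,c}  FIRST[A]={a,b,c,d}  FIRST[B]={a,b,d}

FIRST(A) = ["a", "b", "c", "d"]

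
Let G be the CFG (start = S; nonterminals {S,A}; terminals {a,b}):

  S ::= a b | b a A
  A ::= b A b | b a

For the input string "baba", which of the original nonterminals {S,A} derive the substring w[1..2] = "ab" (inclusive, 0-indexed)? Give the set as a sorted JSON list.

Convert to CNF:
  S -> T0 X3 | T1 T0
  A -> T0 T1 | T0 X2
  T0 -> b
  T1 -> a
  X2 -> A T0
  X3 -> T1 A

CYK table (by increasing span), restricted to cells inside w[1..2]:
  cell(1,1) a: {T1}  orig:{}
  cell(2,2) b: {T0}  orig:{}
  cell(1,2) ab: {S}

Original NTs in T[1,2] deriving "ab": ["S"]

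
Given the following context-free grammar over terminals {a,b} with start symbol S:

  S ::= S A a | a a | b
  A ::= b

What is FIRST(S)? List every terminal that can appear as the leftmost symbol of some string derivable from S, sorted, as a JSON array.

Compute FIRST by fixpoint:
round 1:
  A via A→b: +{b}
  S via S→a a: +{a}
  S via S→b: +{b}
  S: {a,b}  A: {b}
round 2: (no change)
  S: {a,b}  A: {b}

FIRST(S) = ["a", "b"]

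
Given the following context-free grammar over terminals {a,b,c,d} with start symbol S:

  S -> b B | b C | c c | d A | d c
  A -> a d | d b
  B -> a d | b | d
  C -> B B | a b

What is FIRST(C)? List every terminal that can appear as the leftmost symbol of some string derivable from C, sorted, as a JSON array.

FIRST iteration:
pass 1:
  A via A→a d: +{a}
  A via A→d b: +{d}
  B via B→a d: +{a}
  B via B→b: +{b}
  B via B→d: +{d}
  C via C→B B: +{a,b,d}
  S via S→b B: +{b}
  S via S→c c: +{c}
  S via S→d A: +{d}
  FIRST(S)={b,c,d}  FIRST(A)={a,d}  FIRST(B)={a,b,d}  FIRST(C)={a,b,d}
pass 2: — fixpoint
  FIRST(S)={b,c,d}  FIRST(A)={a,d}  FIRST(B)={a,b,d}  FIRST(C)={a,b,d}

FIRST(C) = ["a", "b", "d"]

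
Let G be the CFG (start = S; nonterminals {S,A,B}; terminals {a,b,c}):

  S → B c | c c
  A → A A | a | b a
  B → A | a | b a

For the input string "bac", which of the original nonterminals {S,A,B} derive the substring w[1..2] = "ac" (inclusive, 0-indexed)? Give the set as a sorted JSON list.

CNF form of G:
  S -> B T2 | T2 T2
  A -> A A | T0 T1 | a
  B -> A A | T0 T1 | a
  T0 -> b
  T1 -> a
  T2 -> c

Fill CYK table bottom-up, restricted to cells inside w[1..2]:
  cell(1,1) a: {A,B,T1}  orig:{A,B}
  cell(2,2) c: {T2}  orig:{}
  cell(1,2) ac: {S}

Original NTs in T[1,2] deriving "ac": ["S"]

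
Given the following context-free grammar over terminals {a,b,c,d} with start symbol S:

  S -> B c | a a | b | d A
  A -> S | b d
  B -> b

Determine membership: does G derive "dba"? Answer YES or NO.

Convert to CNF:
  S -> B T0 | T1 T1 | T3 A | b
  A -> B T0 | T1 T1 | T2 T3 | T3 A | b
  B -> b
  T0 -> c
  T1 -> a
  T2 -> b
  T3 -> d

CYK table (by increasing span):
  cell(0,0) d: {T3}  orig:{}
  cell(1,1) b: {A,B,S,T2}  orig:{A,B,S}
  cell(2,2) a: {T1}  orig:{}
  cell(0,1) db: {A,S}
  cell(1,2) ba: ∅
  cell(0,2) dba: ∅

S ∉ T[0,2] ⇒ NO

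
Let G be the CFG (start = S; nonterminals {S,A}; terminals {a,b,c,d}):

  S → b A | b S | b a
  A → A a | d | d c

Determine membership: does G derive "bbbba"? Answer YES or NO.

CNF form of G:
  S -> T3 A | T3 S | T3 T0
  A -> A T0 | T1 T2 | d
  T0 -> a
  T1 -> d
  T2 -> c
  T3 -> b

Fill CYK table bottom-up:
  T[0,0] 'b' = {T3}  orig:{}
  T[1,1] 'b' = {T3}  orig:{}
  T[2,2] 'b' = {T3}  orig:{}
  T[3,3] 'b' = {T3}  orig:{}
  T[4,4] 'a' = {T0}  orig:{}
  T[0,1] 'bb' = ∅
  T[1,2] 'bb' = ∅
  T[2,3] 'bb' = ∅
  T[3,4] 'ba' = {S}
  T[0,2] 'bbb' = ∅
  T[1,3] 'bbb' = ∅
  T[2,4] 'bba' = {S}
  T[0,3] 'bbbb' = ∅
  T[1,4] 'bbba' = {S}
  T[0,4] 'bbbba' = {S}

S ∈ T[0,4] ⇒ YES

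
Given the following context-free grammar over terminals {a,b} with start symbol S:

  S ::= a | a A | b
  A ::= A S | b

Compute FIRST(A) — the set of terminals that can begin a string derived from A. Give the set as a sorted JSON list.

Compute FIRST by fixpoint:
[1]
  A via A→b: +{b}
  S via S→a: +{a}
  S via S→b: +{b}
  S: {a,b}  A: {b}
[2] — fixpoint
  S: {a,b}  A: {b}

FIRST(A) = ["b"]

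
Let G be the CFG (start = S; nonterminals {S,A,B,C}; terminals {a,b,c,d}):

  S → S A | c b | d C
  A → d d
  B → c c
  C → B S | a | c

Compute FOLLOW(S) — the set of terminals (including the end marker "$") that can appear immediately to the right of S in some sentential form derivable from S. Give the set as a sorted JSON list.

FIRST sets, iterate to fixpoint:
round 1:
  A via A→d d: +{d}
  B via B→c c: +{c}
  C via C→B S: +{c}
  C via C→a: +{a}
  S via S→c b: +{c}
  S via S→d C: +{d}
  S: {c,d}  A: {d}  B: {c}  C: {a,c}
round 2: (no change)
  S: {c,d}  A: {d}  B: {c}  C: {a,c}

FOLLOW sets:
FOLLOW(S) := {$}
round 1:
  C→B S: FOLLOW(B) ⊇ FIRST(S) = {c,d}; new: +{c,d}
  S→S A: FOLLOW(S) ⊇ FIRST(A) = {d}; new: +{d}
  S→S A: FOLLOW(A) ⊇ FOLLOW(S) ⊇ {$,d}; new: +{$,d}
  S→d C: FOLLOW(C) ⊇ FOLLOW(S) ⊇ {$,d}; new: +{$,d}
  S: {$,d}  A: {$,d}  B: {c,d}  C: {$,d}
round 2: done
  S: {$,d}  A: {$,d}  B: {c,d}  C: {$,d}

FOLLOW(S) = ["$", "d"]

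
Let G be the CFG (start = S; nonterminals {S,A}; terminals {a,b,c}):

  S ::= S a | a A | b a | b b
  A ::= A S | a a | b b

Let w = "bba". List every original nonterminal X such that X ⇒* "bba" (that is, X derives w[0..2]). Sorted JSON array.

CNF form of G:
  S -> S T0 | T0 A | T1 T0 | T1 T1
  A -> A S | T0 T0 | T1 T1
  T0 -> a
  T1 -> b

Fill CYK table bottom-up — only the sub-triangle for w[0..2]:
  cell(0,0) b: {T1}  orig:{}
  cell(1,1) b: {T1}  orig:{}
  cell(2,2) a: {T0}  orig:{}
  cell(0,1) bb: {A,S}
  cell(1,2) ba: {S}
  cell(0,2) bba: {S}

Original NTs in T[0,2] deriving "bba": ["S"]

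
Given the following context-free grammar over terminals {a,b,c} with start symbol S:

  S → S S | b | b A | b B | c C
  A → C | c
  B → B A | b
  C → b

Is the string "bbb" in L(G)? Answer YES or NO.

Convert to CNF:
  S -> S S | T0 A | T0 B | T1 C | b
  A -> b | c
  B -> B A | b
  C -> b
  T0 -> b
  T1 -> c

CYK table (by increasing span):
  T[0,0] 'b' = {A,B,C,S,T0}  orig:{A,B,C,S}
  T[1,1] 'b' = {A,B,C,S,T0}  orig:{A,B,C,S}
  T[2,2] 'b' = {A,B,C,S,T0}  orig:{A,B,C,S}
  T[0,1] 'bb' = {B,S}
  T[1,2] 'bb' = {B,S}
  T[0,2] 'bbb' = {B,S}

S ∈ T[0,2] ⇒ YES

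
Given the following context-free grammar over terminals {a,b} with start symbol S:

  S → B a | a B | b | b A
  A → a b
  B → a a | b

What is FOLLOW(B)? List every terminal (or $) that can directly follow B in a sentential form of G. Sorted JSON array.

Compute FIRST by fixpoint:
pass 1:
  A via A→a b: +{a}
  B via B→a a: +{a}
  B via B→b: +{b}
  S via S→B a: +{a,b}
  FIRST[S]={a,b}  FIRST[A]={a}  FIRST[B]={a,b}
pass 2: (no change)
  FIRST[S]={a,b}  FIRST[A]={a}  FIRST[B]={a,b}

FOLLOW sets:
FOLLOW(S) := {$}
round 1:
  S→B a: FOLLOW(B) ⊇ FIRST(a) = {a}; new: +{a}
  S→a B: FOLLOW(B) ⊇ FOLLOW(S) ⊇ {$}; new: +{$}
  S→b A: FOLLOW(A) ⊇ FOLLOW(S) ⊇ {$}; new: +{$}
  FOLLOW(S)={$}  FOLLOW(A)={$}  FOLLOW(B)={$,a}
round 2: — fixpoint
  FOLLOW(S)={$}  FOLLOW(A)={$}  FOLLOW(B)={$,a}

FOLLOW(B) = ["$", "a"]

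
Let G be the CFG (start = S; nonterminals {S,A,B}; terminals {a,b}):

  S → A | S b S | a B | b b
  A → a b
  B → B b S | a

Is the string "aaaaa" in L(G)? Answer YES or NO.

Convert to CNF:
  S -> S X3 | T0 B | T0 T1 | T1 T1
  A -> T0 T1
  B -> B X2 | a
  T0 -> a
  T1 -> b
  X2 -> T1 S
  X3 -> T1 S

Fill CYK table bottom-up:
  T[0,0] 'a' = {B,T0}  orig:{B}
  T[1,1] 'a' = {B,T0}  orig:{B}
  T[2,2] 'a' = {B,T0}  orig:{B}
  T[3,3] 'a' = {B,T0}  orig:{B}
  T[4,4] 'a' = {B,T0}  orig:{B}
  T[0,1] 'aa' = {S}
  T[1,2] 'aa' = {S}
  T[2,3] 'aa' = {S}
  T[3,4] 'aa' = {S}
  T[0,2] 'aaa' = ∅
  T[1,3] 'aaa' = ∅
  T[2,4] 'aaa' = ∅
  T[0,3] 'aaaa' = ∅
  T[1,4] 'aaaa' = ∅
  T[0,4] 'aaaaa' = ∅

S ∉ T[0,4] ⇒ NO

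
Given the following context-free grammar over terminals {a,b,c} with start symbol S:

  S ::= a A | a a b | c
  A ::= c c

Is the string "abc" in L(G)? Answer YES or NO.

Convert to CNF:
  S -> T1 A | T1 X3 | c
  A -> T0 T0
  T0 -> c
  T1 -> a
  T2 -> b
  X3 -> T1 T2

Fill CYK table bottom-up:
  [0..0]={T1}  "a"  orig:{}
  [1..1]={T2}  "b"  orig:{}
  [2..2]={S,T0}  "c"  orig:{S}
  [0..1]={X3}  "ab"  orig:{}
  [1..2]=∅  "bc"
  [0..2]=∅  "abc"

S ∉ T[0,2] ⇒ NO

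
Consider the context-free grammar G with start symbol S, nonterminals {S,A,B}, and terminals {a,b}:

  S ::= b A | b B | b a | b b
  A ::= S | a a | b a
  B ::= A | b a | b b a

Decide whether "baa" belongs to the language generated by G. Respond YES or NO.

CNF form of G:
  S -> T1 A | T1 B | T1 T0 | T1 T1
  A -> T0 T0 | T1 A | T1 B | T1 T0 | T1 T1
  B -> T0 T0 | T1 A | T1 B | T1 T0 | T1 T1 | T1 X2
  T0 -> a
  T1 -> b
  X2 -> T1 T0

CYK table (by increasing span):
  cell(0,0) b: {T1}  orig:{}
  cell(1,1) a: {T0}  orig:{}
  cell(2,2) a: {T0}  orig:{}
  cell(0,1) ba: {A,B,S,X2}  orig:{A,B,S}
  cell(1,2) aa: {A,B}
  cell(0,2) baa: {A,B,S}

S ∈ T[0,2] ⇒ YES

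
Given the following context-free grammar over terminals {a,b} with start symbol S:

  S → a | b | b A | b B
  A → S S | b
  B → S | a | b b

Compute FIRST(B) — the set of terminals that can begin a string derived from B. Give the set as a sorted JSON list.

FIRST sets, iterate to fixpoint:
iter 1:
  A via A→b: +{b}
  B via B→a: +{a}
  B via B→b b: +{b}
  S via S→a: +{a}
  S via S→b: +{b}
  FIRST[S]={a,b}  FIRST[A]={b}  FIRST[B]={a,b}
iter 2:
  A via A→S S: +{a}
  FIRST[S]={a,b}  FIRST[A]={a,b}  FIRST[B]={a,b}
iter 3: (stable)
  FIRST[S]={a,b}  FIRST[A]={a,b}  FIRST[B]={a,b}

FIRST(B) = ["a", "b"]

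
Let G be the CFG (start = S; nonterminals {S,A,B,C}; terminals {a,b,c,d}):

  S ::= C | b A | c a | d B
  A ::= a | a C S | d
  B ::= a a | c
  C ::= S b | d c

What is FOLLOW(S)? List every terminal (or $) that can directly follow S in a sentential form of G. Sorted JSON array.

FIRST sets, iterate to fixpoint:
pass 1:
  A via A→a: +{a}
  A via A→d: +{d}
  B via B→a a: +{a}
  B via B→c: +{c}
  C via C→d c: +{d}
  S via S→C: +{d}
  S via S→b A: +{b}
  S via S→c a: +{c}
  S: {b,c,d}  A: {a,d}  B: {a,c}  C: {d}
pass 2:
  C via C→S b: +{b,c}
  S: {b,c,d}  A: {a,d}  B: {a,c}  C: {b,c,d}
pass 3: — fixpoint
  S: {b,c,d}  A: {a,d}  B: {a,c}  C: {b,c,d}

Compute FOLLOW by fixpoint:
initialize: $ ∈ FOLLOW(S)
[1]
  A→a C S: FOLLOW(C) ⊇ FIRST(S) = {b,c,d}; new: +{b,c,d}
  C→S b: FOLLOW(S) ⊇ FIRST(b) = {b}; new: +{b}
  S→C: FOLLOW(C) ⊇ FOLLOW(S) ⊇ {$,b}; new: +{$}
  S→b A: FOLLOW(A) ⊇ FOLLOW(S) ⊇ {$,b}; new: +{$,b}
  S→d B: FOLLOW(B) ⊇ FOLLOW(S) ⊇ {$,b}; new: +{$,b}
  FOLLOW[S]={$,b}  FOLLOW[A]={$,b}  FOLLOW[B]={$,b}  FOLLOW[C]={$,b,c,d}
[2] (no change)
  FOLLOW[S]={$,b}  FOLLOW[A]={$,b}  FOLLOW[B]={$,b}  FOLLOW[C]={$,b,c,d}

FOLLOW(S) = ["$", "b"]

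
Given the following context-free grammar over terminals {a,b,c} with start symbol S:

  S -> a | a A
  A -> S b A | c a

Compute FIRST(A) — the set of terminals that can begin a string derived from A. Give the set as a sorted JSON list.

FIRST iteration:
iter 1:
  A via A→c a: +{c}
  S via S→a: +{a}
  FIRST(S)={a}  FIRST(A)={c}
iter 2:
  A via A→S b A: +{a}
  FIRST(S)={a}  FIRST(A)={a,c}
iter 3: — fixpoint
  FIRST(S)={a}  FIRST(A)={a,c}

FIRST(A) = ["a", "c"]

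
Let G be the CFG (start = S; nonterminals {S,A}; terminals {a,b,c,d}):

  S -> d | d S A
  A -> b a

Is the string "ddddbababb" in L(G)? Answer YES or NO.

Convert to CNF:
  S -> T2 X3 | d
  A -> T0 T1
  T0 -> b
  T1 -> a
  T2 -> d
  X3 -> S A

CYK table (by increasing span):
  cell(0,0) d: {S,T2}  orig:{S}
  cell(1,1) d: {S,T2}  orig:{S}
  cell(2,2) d: {S,T2}  orig:{S}
  cell(3,3) d: {S,T2}  orig:{S}
  cell(4,4) b: {T0}  orig:{}
  cell(5,5) a: {T1}  orig:{}
  cell(6,6) b: {T0}  orig:{}
  cell(7,7) a: {T1}  orig:{}
  cell(8,8) b: {T0}  orig:{}
  cell(9,9) b: {T0}  orig:{}
  cell(0,1) dd: ∅
  cell(1,2) dd: ∅
  cell(2,3) dd: ∅
  cell(3,4) db: ∅
  cell(4,5) ba: {A}
  cell(5,6) ab: ∅
  cell(6,7) ba: {A}
  cell(7,8) ab: ∅
  cell(8,9) bb: ∅
  cell(0,2) ddd: ∅
  cell(1,3) ddd: ∅
  cell(2,4) ddb: ∅
  cell(3,5) dba: {X3}  orig:{}
  cell(4,6) bab: ∅
  cell(5,7) aba: ∅
  cell(6,8) bab: ∅
  cell(7,9) abb: ∅
  cell(0,3) dddd: ∅
  cell(1,4) dddb: ∅
  cell(2,5) ddba: {S}
  cell(3,6) dbab: ∅
  cell(4,7) baba: ∅
  cell(5,8) abab: ∅
  cell(6,9) babb: ∅
  cell(0,4) ddddb: ∅
  cell(1,5) dddba: ∅
  cell(2,6) ddbab: ∅
  cell(3,7) dbaba: ∅
  cell(4,8) babab: ∅
  cell(5,9) ababb: ∅
  cell(0,5) ddddba: ∅
  cell(1,6) dddbab: ∅
  cell(2,7) ddbaba: {X3}  orig:{}
  cell(3,8) dbabab: ∅
  cell(4,9) bababb: ∅
  cell(0,6) ddddbab: ∅
  cell(1,7) dddbaba: {S}
  cell(2,8) ddbabab: ∅
  cell(3,9) dbababb: ∅
  cell(0,7) ddddbaba: ∅
  cell(1,8) dddbabab: ∅
  cell(2,9) ddbababb: ∅
  cell(0,8) ddddbabab: ∅
  cell(1,9) dddbababb: ∅
  cell(0,9) ddddbababb: ∅

S ∉ T[0,9] ⇒ NO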